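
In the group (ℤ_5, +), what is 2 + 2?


Operation: addition mod 5
2 + 2 = (a + b) mod 5 with a = 2, b = 2

2 + 2 = 4


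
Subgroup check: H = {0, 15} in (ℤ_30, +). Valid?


Subgroup test for H = {0, 15} in (ℤ_30, +):
(1) 0 ∈ H? Yes
(2) Closure: for all a,b ∈ H, (a+b) mod 30 ∈ H? Yes
(3) Inverses: for all a ∈ H, -a mod 30 ∈ H? Yes

Yes, H is a subgroup of ℤ_30


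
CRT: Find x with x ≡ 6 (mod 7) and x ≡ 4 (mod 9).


m₁ = 7, m₂ = 9, gcd = 1, so CRT applies. M = m₁·m₂ = 63
Let M₁ = M/m₁ = 9, M₂ = M/m₂ = 7
Find y₁ ≡ M₁⁻¹ (mod m₁): 9⁻¹ ≡ 4 (mod 7)
Find y₂ ≡ M₂⁻¹ (mod m₂): 7⁻¹ ≡ 4 (mod 9)
x = a₁·M₁·y₁ + a₂·M₂·y₂ = 6·9·4 + 4·7·4 = 328
Reduce mod 63: x ≡ 13
Check: 13 mod 7 = 6 ✓, 13 mod 9 = 4 ✓

x ≡ 13 (mod 63)


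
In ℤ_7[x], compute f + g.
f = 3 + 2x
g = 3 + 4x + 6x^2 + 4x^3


Add coefficients mod 7:
x^0: 3 + 3 = 6 (mod 7)
x^1: 2 + 4 = 6 (mod 7)
x^2: 0 + 6 = 6 (mod 7)
x^3: 0 + 4 = 4 (mod 7)
Result: 6 + 6x + 6x^2 + 4x^3

f + g = 6 + 6x + 6x^2 + 4x^3


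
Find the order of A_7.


|A_n| = n!/2 (even permutations)
|A_7| = 7!/2 = 5040/2 = 2520

|A_7| = 2520


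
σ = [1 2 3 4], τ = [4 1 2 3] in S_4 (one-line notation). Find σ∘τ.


σ∘τ: apply τ first, then σ
1 →τ 4 →σ 4
2 →τ 1 →σ 1
3 →τ 2 →σ 2
4 →τ 3 →σ 3

σ∘τ = [4 1 2 3]


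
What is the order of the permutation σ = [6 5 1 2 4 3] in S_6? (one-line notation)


Cycle decomposition: (1 6 3) (2 5 4)
Cycle lengths: 3, 3
Order = lcm(3, 3) = 3

ord(σ) = 3


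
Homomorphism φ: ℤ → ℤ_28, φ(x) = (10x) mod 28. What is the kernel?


Kernel = preimage of identity
ker(φ) = {x ∈ ℤ : 10x ≡ 0 (mod 28)}. gcd(10,28) = 2, so 10x ≡ 0 (mod 28) ⟺ x ≡ 0 (mod 28/2 = 14). Hence ker(φ) = 14ℤ

ker(φ) = 14ℤ


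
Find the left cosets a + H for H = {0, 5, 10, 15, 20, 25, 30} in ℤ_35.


H = {0, 5, 10, 15, 20, 25, 30}, |H| = 7
Number of cosets = |G|/|H| = 35/7 = 5
0 + H = {0, 5, 10, 15, 20, 25, 30}
1 + H = {1, 6, 11, 16, 21, 26, 31}
2 + H = {2, 7, 12, 17, 22, 27, 32}
3 + H = {3, 8, 13, 18, 23, 28, 33}
4 + H = {4, 9, 14, 19, 24, 29, 34}

Cosets: 0+H={0,5,10,15,20,25,30}; 1+H={1,6,11,16,21,26,31}; 2+H={2,7,12,17,22,27,32}; 3+H={3,8,13,18,23,28,33}; 4+H={4,9,14,19,24,29,34}


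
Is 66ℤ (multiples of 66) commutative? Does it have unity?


66ℤ is a commutative ring under +,× but has no multiplicative identity (1 ∉ 66ℤ); it has no zero divisors, but without unity it is not an integral domain
Commutative: Yes
Integral domain: No
Has unity: No

66ℤ (multiples of 66): Commutative=Yes, Unity=No


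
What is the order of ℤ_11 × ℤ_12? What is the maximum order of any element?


|ℤ_11 × ℤ_12| = 11 × 12 = 132
Max element order = lcm(11,12) = 132
Cyclic? Yes (gcd=1)

|ℤ_11×ℤ_12| = 132, max element order = 132


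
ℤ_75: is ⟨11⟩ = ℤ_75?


g generates ℤ_n iff gcd(g, n) = 1
gcd(11, 75) = 1
Since gcd = 1, 11 is a generator.

Yes, 11 generates ℤ_75


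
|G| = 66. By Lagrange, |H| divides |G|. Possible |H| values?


Lagrange's theorem: |H| divides |G|
|G| = 66
Divisors of 66: 1, 2, 3, 6, 11, 22, 33, 66

Possible subgroup orders: {1, 2, 3, 6, 11, 22, 33, 66}


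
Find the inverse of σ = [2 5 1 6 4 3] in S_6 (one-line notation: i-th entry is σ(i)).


To find σ⁻¹, swap domain and range:
σ(1) = 2 → σ⁻¹(2) = 1
σ(2) = 5 → σ⁻¹(5) = 2
σ(3) = 1 → σ⁻¹(1) = 3
σ(4) = 6 → σ⁻¹(6) = 4
σ(5) = 4 → σ⁻¹(4) = 5
σ(6) = 3 → σ⁻¹(3) = 6

σ⁻¹ = [3 1 6 5 2 4]


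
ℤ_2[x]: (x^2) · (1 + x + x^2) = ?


Expand and collect like terms; reduce coefficients mod 2:
x^0: 0·1 = 0 ≡ 0 (mod 2)
x^1: 0·1 + 0·1 = 0 ≡ 0 (mod 2)
x^2: 0·1 + 0·1 + 1·1 = 1 ≡ 1 (mod 2)
x^3: 0·1 + 1·1 = 1 ≡ 1 (mod 2)
x^4: 1·1 = 1 ≡ 1 (mod 2)
Result: x^2 + x^3 + x^4

f · g = x^2 + x^3 + x^4


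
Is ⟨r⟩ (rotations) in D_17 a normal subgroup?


H = ⟨r⟩ (rotations) in D_17
The rotation subgroup ⟨r⟩ has index 2 in D_17, so it is normal

Yes, normal subgroup


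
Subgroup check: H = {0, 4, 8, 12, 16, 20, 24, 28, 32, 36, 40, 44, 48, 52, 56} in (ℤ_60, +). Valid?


Subgroup test for H = {0, 4, 8, 12, 16, 20, 24, 28, 32, 36, 40, 44, 48, 52, 56} in (ℤ_60, +):
(1) 0 ∈ H? Yes
(2) Closure: for all a,b ∈ H, (a+b) mod 60 ∈ H? Yes
(3) Inverses: for all a ∈ H, -a mod 60 ∈ H? Yes

Yes, H is a subgroup of ℤ_60


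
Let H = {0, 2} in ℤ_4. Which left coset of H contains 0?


0 + H = {0 + h (mod 4) : h ∈ H}
0+0=0, 0+2=2

0 + H = {0, 2}


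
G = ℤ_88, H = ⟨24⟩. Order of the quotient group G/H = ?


|⟨24⟩| = n / gcd(24, 88) = 88 / 8 = 11
H is normal (ℤ_88 is abelian).
|G/H| = |G| / |H| = 88 / 11 = 8

|G/H| = 8


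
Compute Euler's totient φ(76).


Factor n: 76 = 2^2 × 19
φ(n) = n · ∏(1 - 1/p) over distinct primes p | n
φ(76) = 76 · (1 - 1/2) · (1 - 1/19) = 36

φ(76) = 36


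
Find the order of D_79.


|D_n| = 2n (n rotations and n reflections)
|D_79| = 2×79 = 158

|D_79| = 158


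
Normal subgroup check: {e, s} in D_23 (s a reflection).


H = {e, s} in D_23 (s a reflection)
r·s·r⁻¹ = sr⁻² ≠ s for n ≥ 3, so {e, s} is not closed under conjugation

No, not a normal subgroup


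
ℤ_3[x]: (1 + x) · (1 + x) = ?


Expand and collect like terms; reduce coefficients mod 3:
x^0: 1·1 = 1 ≡ 1 (mod 3)
x^1: 1·1 + 1·1 = 2 ≡ 2 (mod 3)
x^2: 1·1 = 1 ≡ 1 (mod 3)
Result: 1 + 2x + x^2

f · g = 1 + 2x + x^2


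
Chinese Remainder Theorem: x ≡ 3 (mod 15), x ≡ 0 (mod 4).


m₁ = 15, m₂ = 4, gcd = 1, so CRT applies. M = m₁·m₂ = 60
Let M₁ = M/m₁ = 4, M₂ = M/m₂ = 15
Find y₁ ≡ M₁⁻¹ (mod m₁): 4⁻¹ ≡ 4 (mod 15)
Find y₂ ≡ M₂⁻¹ (mod m₂): 15⁻¹ ≡ 3 (mod 4)
x = a₁·M₁·y₁ + a₂·M₂·y₂ = 3·4·4 + 0·15·3 = 48
Reduce mod 60: x ≡ 48
Check: 48 mod 15 = 3 ✓, 48 mod 4 = 0 ✓

x ≡ 48 (mod 60)


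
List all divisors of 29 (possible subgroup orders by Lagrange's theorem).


Lagrange's theorem: |H| divides |G|
|G| = 29
Divisors of 29: 1, 29

Possible subgroup orders: {1, 29}


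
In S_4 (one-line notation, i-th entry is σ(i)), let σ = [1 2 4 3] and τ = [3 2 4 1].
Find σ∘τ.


σ∘τ: apply τ first, then σ
1 →τ 3 →σ 4
2 →τ 2 →σ 2
3 →τ 4 →σ 3
4 →τ 1 →σ 1

σ∘τ = [4 2 3 1]


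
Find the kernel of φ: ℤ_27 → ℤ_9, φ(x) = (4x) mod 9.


Kernel = preimage of identity
ker(φ) = {x ∈ ℤ_27 : 4x ≡ 0 (mod 9)}. Since 9 | 27, φ is well-defined. The kernel is the cyclic subgroup ⟨9⟩ of ℤ_27 (order 3), i.e. {0, 9, 18}

ker(φ) = {0, 9, 18}


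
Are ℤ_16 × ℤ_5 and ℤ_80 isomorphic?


Comparing ℤ_16 × ℤ_5 and ℤ_80:
gcd(16,5) = 1, so ℤ_16 × ℤ_5 ≅ ℤ_80 (CRT)

Yes, ℤ_16 × ℤ_5 ≅ ℤ_80


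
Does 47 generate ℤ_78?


g generates ℤ_n iff gcd(g, n) = 1
gcd(47, 78) = 1
Since gcd = 1, 47 is a generator.

Yes, 47 generates ℤ_78


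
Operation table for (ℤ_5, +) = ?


Elements: {0, 1, 2, 3, 4}
Operation: addition mod 5
Entry (a, b) = (a + b) mod 5

Cayley table:
  | 0 | 1 | 2 | 3 | 4
0 | 0 | 1 | 2 | 3 | 4
1 | 1 | 2 | 3 | 4 | 0
2 | 2 | 3 | 4 | 0 | 1
3 | 3 | 4 | 0 | 1 | 2
4 | 4 | 0 | 1 | 2 | 3


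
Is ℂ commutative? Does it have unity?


ℂ is a field: commutative, has unity, every nonzero element is a unit (hence an integral domain)
Commutative: Yes
Integral domain: Yes
Has unity: Yes

ℂ: Commutative=Yes, Unity=Yes


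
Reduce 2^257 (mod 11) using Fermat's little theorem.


Fermat's little theorem: if p is prime and gcd(a,p)=1, then a^(p-1) ≡ 1 (mod p)
p = 11 is prime, gcd(2,11) = 1
Reduce exponent: 257 mod 10 = 7
So 2^257 ≡ 2^7 (mod 11)
2^7 mod 11 = 7

2^257 ≡ 7 (mod 11)


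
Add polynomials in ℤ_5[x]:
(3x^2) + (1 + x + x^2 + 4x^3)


Add coefficients mod 5:
x^0: 0 + 1 = 1 (mod 5)
x^1: 0 + 1 = 1 (mod 5)
x^2: 3 + 1 = 4 (mod 5)
x^3: 0 + 4 = 4 (mod 5)
Result: 1 + x + 4x^2 + 4x^3

f + g = 1 + x + 4x^2 + 4x^3


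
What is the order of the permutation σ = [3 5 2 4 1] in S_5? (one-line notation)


Cycle decomposition: (1 3 2 5)
Cycle lengths: 4
Order = lcm(4) = 4

ord(σ) = 4


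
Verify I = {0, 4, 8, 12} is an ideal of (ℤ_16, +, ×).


Check ideal conditions for I = {0, 4, 8, 12} in ℤ_16:
(1) I is an additive subgroup? Yes
(2) For r ∈ ℤ_16 and a ∈ I: r·a ∈ I? Yes

Yes, I is an ideal of ℤ_16


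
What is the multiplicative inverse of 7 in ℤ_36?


Use the extended Euclidean algorithm to write 1 = 7·s + 36·t; then s mod 36 is the inverse.
Euclidean algorithm:
  7 = 0·36 + 7
  36 = 5·7 + 1
  7 = 7·1 + 0
gcd(7,36) = 1
Back-substitution gives: 7·(-5) + 36·(1) = 1
So 7⁻¹ ≡ -5 ≡ 31 (mod 36)
Check: 7 × 31 = 217 ≡ 1 (mod 36) ✓

7⁻¹ ≡ 31 (mod 36)


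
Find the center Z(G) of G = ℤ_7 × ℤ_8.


Z(G) = {g ∈ G | gx = xg for all x ∈ G}
Direct product of abelian groups is abelian, so Z(G) = G

Z(ℤ_7 × ℤ_8) = ℤ_7 × ℤ_8


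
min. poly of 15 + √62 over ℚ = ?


Let α = 15 + √62. Then α - 15 = √62, so (α - 15)² = 62, giving α² - 30α + 163 = 0. Degree 2 and α ∉ ℚ, so this is the minimal polynomial.

Minimal polynomial: x² - 30x + 163


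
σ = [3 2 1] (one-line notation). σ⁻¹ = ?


To find σ⁻¹, swap domain and range:
σ(1) = 3 → σ⁻¹(3) = 1
σ(2) = 2 → σ⁻¹(2) = 2
σ(3) = 1 → σ⁻¹(1) = 3

σ⁻¹ = [3 2 1]


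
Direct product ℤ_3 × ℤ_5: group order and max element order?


|ℤ_3 × ℤ_5| = 3 × 5 = 15
Max element order = lcm(3,5) = 15
Cyclic? Yes (gcd=1)

|ℤ_3×ℤ_5| = 15, max element order = 15


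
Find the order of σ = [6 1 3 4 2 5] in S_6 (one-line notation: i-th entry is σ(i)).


Cycle decomposition: (1 6 5 2)
Cycle lengths: 4
Order = lcm(4) = 4

ord(σ) = 4


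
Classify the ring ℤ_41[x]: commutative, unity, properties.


ℤ_41 is a field (n prime), so ℤ_41[x] is a commutative integral domain with unity
Commutative: Yes
Integral domain: Yes
Has unity: Yes

ℤ_41[x]: Commutative=Yes, Unity=Yes


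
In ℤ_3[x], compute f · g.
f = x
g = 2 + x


Expand and collect like terms; reduce coefficients mod 3:
x^0: 0·2 = 0 ≡ 0 (mod 3)
x^1: 0·1 + 1·2 = 2 ≡ 2 (mod 3)
x^2: 1·1 = 1 ≡ 1 (mod 3)
Result: 2x + x^2

f · g = 2x + x^2


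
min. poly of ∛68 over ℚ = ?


∛68 satisfies x³ - 68 = 0, irreducible over ℚ (no rational root; 68 is not a perfect cube)

Minimal polynomial: x³ - 68


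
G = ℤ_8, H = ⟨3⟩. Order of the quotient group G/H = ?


|⟨3⟩| = n / gcd(3, 8) = 8 / 1 = 8
H is normal (ℤ_8 is abelian).
|G/H| = |G| / |H| = 8 / 8 = 1

|G/H| = 1


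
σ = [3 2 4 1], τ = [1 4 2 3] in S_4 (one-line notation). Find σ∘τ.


σ∘τ: apply τ first, then σ
1 →τ 1 →σ 3
2 →τ 4 →σ 1
3 →τ 2 →σ 2
4 →τ 3 →σ 4

σ∘τ = [3 1 2 4]


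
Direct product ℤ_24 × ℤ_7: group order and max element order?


|ℤ_24 × ℤ_7| = 24 × 7 = 168
Max element order = lcm(24,7) = 168
Cyclic? Yes (gcd=1)

|ℤ_24×ℤ_7| = 168, max element order = 168


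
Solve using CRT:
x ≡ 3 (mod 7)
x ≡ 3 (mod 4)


m₁ = 7, m₂ = 4, gcd = 1, so CRT applies. M = m₁·m₂ = 28
Let M₁ = M/m₁ = 4, M₂ = M/m₂ = 7
Find y₁ ≡ M₁⁻¹ (mod m₁): 4⁻¹ ≡ 2 (mod 7)
Find y₂ ≡ M₂⁻¹ (mod m₂): 7⁻¹ ≡ 3 (mod 4)
x = a₁·M₁·y₁ + a₂·M₂·y₂ = 3·4·2 + 3·7·3 = 87
Reduce mod 28: x ≡ 3
Check: 3 mod 7 = 3 ✓, 3 mod 4 = 3 ✓

x ≡ 3 (mod 28)


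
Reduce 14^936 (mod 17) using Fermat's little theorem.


Fermat's little theorem: if p is prime and gcd(a,p)=1, then a^(p-1) ≡ 1 (mod p)
p = 17 is prime, gcd(14,17) = 1
Reduce exponent: 936 mod 16 = 8
So 14^936 ≡ 14^8 (mod 17)
14^8 mod 17 = 16

14^936 ≡ 16 (mod 17)


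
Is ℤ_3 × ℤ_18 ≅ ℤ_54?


Comparing ℤ_3 × ℤ_18 and ℤ_54:
gcd(3,18) = 3 ≠ 1. Max element order in ℤ_3×ℤ_18 is lcm(3,18) = 18 < 54, so it has no element of order 54

No, ℤ_3 × ℤ_18 ≇ ℤ_54


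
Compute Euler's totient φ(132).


Factor n: 132 = 2^2 × 3 × 11
φ(n) = n · ∏(1 - 1/p) over distinct primes p | n
φ(132) = 132 · (1 - 1/2) · (1 - 1/3) · (1 - 1/11) = 40

φ(132) = 40


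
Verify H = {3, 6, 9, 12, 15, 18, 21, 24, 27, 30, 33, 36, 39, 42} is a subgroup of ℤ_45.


Subgroup test for H = {3, 6, 9, 12, 15, 18, 21, 24, 27, 30, 33, 36, 39, 42} in (ℤ_45, +):
(1) 0 ∈ H? No
(2) Closure: for all a,b ∈ H, (a+b) mod 45 ∈ H? No  [counterexample: 3 + 42 = 0 ∉ H]
(3) Inverses: for all a ∈ H, -a mod 45 ∈ H? Yes

No, H is not a subgroup of ℤ_45


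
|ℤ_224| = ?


ℤ_n has n elements.

|ℤ_224| = 224


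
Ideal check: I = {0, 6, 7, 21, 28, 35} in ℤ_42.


Check ideal conditions for I = {0, 6, 7, 21, 28, 35} in ℤ_42:
(1) I is an additive subgroup? No
(2) For r ∈ ℤ_42 and a ∈ I: r·a ∈ I? No  [counterexample: r=2, a=6, r·a mod 42 = 12 ∉ I]

No, I is not an ideal of ℤ_42


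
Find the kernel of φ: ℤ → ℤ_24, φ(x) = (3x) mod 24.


Kernel = preimage of identity
ker(φ) = {x ∈ ℤ : 3x ≡ 0 (mod 24)}. gcd(3,24) = 3, so 3x ≡ 0 (mod 24) ⟺ x ≡ 0 (mod 24/3 = 8). Hence ker(φ) = 8ℤ

ker(φ) = 8ℤ


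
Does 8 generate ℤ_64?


g generates ℤ_n iff gcd(g, n) = 1
gcd(8, 64) = 8
Since gcd = 8 ≠ 1, ⟨8⟩ has order 8 < 64, so 8 is not a generator.

No, 8 does not generate ℤ_64


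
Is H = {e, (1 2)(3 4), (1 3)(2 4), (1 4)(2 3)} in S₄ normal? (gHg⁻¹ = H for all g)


H = {e, (1 2)(3 4), (1 3)(2 4), (1 4)(2 3)} in S₄
This is the Klein four-group V₄; it is normal in S₄ (it is a union of conjugacy classes)

Yes, normal subgroup


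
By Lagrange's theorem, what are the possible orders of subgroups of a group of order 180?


Lagrange's theorem: |H| divides |G|
|G| = 180
Divisors of 180: 1, 2, 3, 4, 5, 6, 9, 10, 12, 15, 18, 20, 30, 36, 45, 60, 90, 180

Possible subgroup orders: {1, 2, 3, 4, 5, 6, 9, 10, 12, 15, 18, 20, 30, 36, 45, 60, 90, 180}


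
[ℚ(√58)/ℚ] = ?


√58 has minimal polynomial x² - 58 (irreducible over ℚ since 58 is squarefree)

[ℚ(√58)/ℚ] = 2


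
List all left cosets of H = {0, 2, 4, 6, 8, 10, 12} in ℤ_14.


H = {0, 2, 4, 6, 8, 10, 12}, |H| = 7
Number of cosets = |G|/|H| = 14/7 = 2
0 + H = {0, 2, 4, 6, 8, 10, 12}
1 + H = {1, 3, 5, 7, 9, 11, 13}

Cosets: 0+H={0,2,4,6,8,10,12}; 1+H={1,3,5,7,9,11,13}


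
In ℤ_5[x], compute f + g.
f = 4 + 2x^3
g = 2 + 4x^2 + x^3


Add coefficients mod 5:
x^0: 4 + 2 = 1 (mod 5)
x^1: 0 + 0 = 0 (mod 5)
x^2: 0 + 4 = 4 (mod 5)
x^3: 2 + 1 = 3 (mod 5)
Result: 1 + 4x^2 + 3x^3

f + g = 1 + 4x^2 + 3x^3


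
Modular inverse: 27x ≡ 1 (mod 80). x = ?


Use the extended Euclidean algorithm to write 1 = 27·s + 80·t; then s mod 80 is the inverse.
Euclidean algorithm:
  27 = 0·80 + 27
  80 = 2·27 + 26
  27 = 1·26 + 1
  26 = 26·1 + 0
gcd(27,80) = 1
Back-substitution gives: 27·(3) + 80·(-1) = 1
So 27⁻¹ ≡ 3 ≡ 3 (mod 80)
Check: 27 × 3 = 81 ≡ 1 (mod 80) ✓

27⁻¹ ≡ 3 (mod 80)


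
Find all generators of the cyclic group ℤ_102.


g generates ℤ_n iff gcd(g,n) = 1
Prime factors of 102: 2, 3, 17
Generators are g ∈ {1,...,101} not divisible by any of these primes.
Generators: {1, 5, 7, 11, 13, 19, 23, 25, 29, 31, 35, 37, 41, 43, 47, 49, 53, 55, 59, 61, 65, 67, 71, 73, 77, 79, 83, 89, 91, 95, 97, 101}
Number of generators = φ(102) = 32

Generators of ℤ_102 = {1, 5, 7, 11, 13, 19, 23, 25, 29, 31, 35, 37, 41, 43, 47, 49, 53, 55, 59, 61, 65, 67, 71, 73, 77, 79, 83, 89, 91, 95, 97, 101}


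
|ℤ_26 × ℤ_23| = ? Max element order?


|ℤ_26 × ℤ_23| = 26 × 23 = 598
Max element order = lcm(26,23) = 598
Cyclic? Yes (gcd=1)

|ℤ_26×ℤ_23| = 598, max element order = 598


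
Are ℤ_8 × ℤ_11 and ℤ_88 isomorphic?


Comparing ℤ_8 × ℤ_11 and ℤ_88:
gcd(8,11) = 1, so ℤ_8 × ℤ_11 ≅ ℤ_88 (CRT)

Yes, ℤ_8 × ℤ_11 ≅ ℤ_88


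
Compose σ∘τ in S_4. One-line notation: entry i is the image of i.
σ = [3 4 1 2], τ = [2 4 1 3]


σ∘τ: apply τ first, then σ
1 →τ 2 →σ 4
2 →τ 4 →σ 2
3 →τ 1 →σ 3
4 →τ 3 →σ 1

σ∘τ = [4 2 3 1]


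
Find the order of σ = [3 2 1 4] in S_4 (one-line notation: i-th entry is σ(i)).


Cycle decomposition: (1 3)
Cycle lengths: 2
Order = lcm(2) = 2

ord(σ) = 2


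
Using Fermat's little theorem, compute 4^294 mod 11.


Fermat's little theorem: if p is prime and gcd(a,p)=1, then a^(p-1) ≡ 1 (mod p)
p = 11 is prime, gcd(4,11) = 1
Reduce exponent: 294 mod 10 = 4
So 4^294 ≡ 4^4 (mod 11)
4^4 mod 11 = 3

4^294 ≡ 3 (mod 11)


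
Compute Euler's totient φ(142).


Factor n: 142 = 2 × 71
φ(n) = n · ∏(1 - 1/p) over distinct primes p | n
φ(142) = 142 · (1 - 1/2) · (1 - 1/71) = 70

φ(142) = 70


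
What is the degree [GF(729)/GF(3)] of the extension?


GF(729) = GF(3^6), so the extension degree is 6

[GF(729)/GF(3)] = 6


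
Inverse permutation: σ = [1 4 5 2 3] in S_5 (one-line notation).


To find σ⁻¹, swap domain and range:
σ(1) = 1 → σ⁻¹(1) = 1
σ(2) = 4 → σ⁻¹(4) = 2
σ(3) = 5 → σ⁻¹(5) = 3
σ(4) = 2 → σ⁻¹(2) = 4
σ(5) = 3 → σ⁻¹(3) = 5

σ⁻¹ = [1 4 5 2 3]


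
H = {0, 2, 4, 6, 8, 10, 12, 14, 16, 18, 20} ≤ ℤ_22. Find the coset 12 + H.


12 + H = {12 + h (mod 22) : h ∈ H}
12+0=12, 12+2=14, 12+4=16, 12+6=18, 12+8=20, 12+10=0, 12+12=2, 12+14=4, 12+16=6, 12+18=8, 12+20=10
12 + H = {0, 2, 4, 6, 8, 10, 12, 14, 16, 18, 20} = 0 + H

12 + H = {0, 2, 4, 6, 8, 10, 12, 14, 16, 18, 20}


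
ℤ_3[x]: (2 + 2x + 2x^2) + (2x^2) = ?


Add coefficients mod 3:
x^0: 2 + 0 = 2 (mod 3)
x^1: 2 + 0 = 2 (mod 3)
x^2: 2 + 2 = 1 (mod 3)
Result: 2 + 2x + x^2

f + g = 2 + 2x + x^2


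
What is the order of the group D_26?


|D_n| = 2n (n rotations and n reflections)
|D_26| = 2×26 = 52

|D_26| = 52


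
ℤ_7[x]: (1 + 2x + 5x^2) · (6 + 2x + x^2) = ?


Expand and collect like terms; reduce coefficients mod 7:
x^0: 1·6 = 6 ≡ 6 (mod 7)
x^1: 1·2 + 2·6 = 14 ≡ 0 (mod 7)
x^2: 1·1 + 2·2 + 5·6 = 35 ≡ 0 (mod 7)
x^3: 2·1 + 5·2 = 12 ≡ 5 (mod 7)
x^4: 5·1 = 5 ≡ 5 (mod 7)
Result: 6 + 5x^3 + 5x^4

f · g = 6 + 5x^3 + 5x^4


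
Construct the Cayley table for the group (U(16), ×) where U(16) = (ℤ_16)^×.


Elements: {1, 3, 5, 7, 9, 11, 13, 15}
Operation: multiplication mod 16
Entry (a, b) = (a × b) mod 16

Cayley table:
   |  1 |  3 |  5 |  7 |  9 | 11 | 13 | 15
 1 |  1 |  3 |  5 |  7 |  9 | 11 | 13 | 15
 3 |  3 |  9 | 15 |  5 | 11 |  1 |  7 | 13
 5 |  5 | 15 |  9 |  3 | 13 |  7 |  1 | 11
 7 |  7 |  5 |  3 |  1 | 15 | 13 | 11 |  9
 9 |  9 | 11 | 13 | 15 |  1 |  3 |  5 |  7
11 | 11 |  1 |  7 | 13 |  3 |  9 | 15 |  5
13 | 13 |  7 |  1 | 11 |  5 | 15 |  9 |  3
15 | 15 | 13 | 11 |  9 |  7 |  5 |  3 |  1


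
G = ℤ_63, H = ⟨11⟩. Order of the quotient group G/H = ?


|⟨11⟩| = n / gcd(11, 63) = 63 / 1 = 63
H is normal (ℤ_63 is abelian).
|G/H| = |G| / |H| = 63 / 63 = 1

|G/H| = 1


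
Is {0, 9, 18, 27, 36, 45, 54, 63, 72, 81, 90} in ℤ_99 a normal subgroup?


H = {0, 9, 18, 27, 36, 45, 54, 63, 72, 81, 90} in ℤ_99
ℤ_99 is abelian; every subgroup of an abelian group is normal

Yes, normal subgroup


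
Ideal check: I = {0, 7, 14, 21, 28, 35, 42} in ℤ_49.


Check ideal conditions for I = {0, 7, 14, 21, 28, 35, 42} in ℤ_49:
(1) I is an additive subgroup? Yes
(2) For r ∈ ℤ_49 and a ∈ I: r·a ∈ I? Yes

Yes, I is an ideal of ℤ_49


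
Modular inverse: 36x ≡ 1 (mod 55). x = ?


Use the extended Euclidean algorithm to write 1 = 36·s + 55·t; then s mod 55 is the inverse.
Euclidean algorithm:
  36 = 0·55 + 36
  55 = 1·36 + 19
  36 = 1·19 + 17
  19 = 1·17 + 2
  17 = 8·2 + 1
  2 = 2·1 + 0
gcd(36,55) = 1
Back-substitution gives: 36·(26) + 55·(-17) = 1
So 36⁻¹ ≡ 26 ≡ 26 (mod 55)
Check: 36 × 26 = 936 ≡ 1 (mod 55) ✓

36⁻¹ ≡ 26 (mod 55)


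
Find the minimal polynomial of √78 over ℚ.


√78 satisfies x² - 78 = 0, irreducible over ℚ since 78 is squarefree

Minimal polynomial: x² - 78


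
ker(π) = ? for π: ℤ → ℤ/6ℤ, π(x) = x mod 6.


Kernel = preimage of identity
ker(π) = multiples of 6 = 6ℤ

ker(π) = 6ℤ


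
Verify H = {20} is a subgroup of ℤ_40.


Subgroup test for H = {20} in (ℤ_40, +):
(1) 0 ∈ H? No
(2) Closure: for all a,b ∈ H, (a+b) mod 40 ∈ H? No  [counterexample: 20 + 20 = 0 ∉ H]
(3) Inverses: for all a ∈ H, -a mod 40 ∈ H? Yes

No, H is not a subgroup of ℤ_40


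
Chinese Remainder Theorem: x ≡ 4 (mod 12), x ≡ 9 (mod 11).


m₁ = 12, m₂ = 11, gcd = 1, so CRT applies. M = m₁·m₂ = 132
Let M₁ = M/m₁ = 11, M₂ = M/m₂ = 12
Find y₁ ≡ M₁⁻¹ (mod m₁): 11⁻¹ ≡ 11 (mod 12)
Find y₂ ≡ M₂⁻¹ (mod m₂): 12⁻¹ ≡ 1 (mod 11)
x = a₁·M₁·y₁ + a₂·M₂·y₂ = 4·11·11 + 9·12·1 = 592
Reduce mod 132: x ≡ 64
Check: 64 mod 12 = 4 ✓, 64 mod 11 = 9 ✓

x ≡ 64 (mod 132)


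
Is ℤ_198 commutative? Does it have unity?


ℤ_198 is a commutative ring with unity 1; 198 = 2×99 is composite, so 2·99 ≡ 0 gives zero divisors (not an integral domain)
Commutative: Yes
Integral domain: No
Has unity: Yes

ℤ_198: Commutative=Yes, Unity=Yes


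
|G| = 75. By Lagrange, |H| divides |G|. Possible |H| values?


Lagrange's theorem: |H| divides |G|
|G| = 75
Divisors of 75: 1, 3, 5, 15, 25, 75

Possible subgroup orders: {1, 3, 5, 15, 25, 75}


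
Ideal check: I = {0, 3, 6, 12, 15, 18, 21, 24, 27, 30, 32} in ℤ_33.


Check ideal conditions for I = {0, 3, 6, 12, 15, 18, 21, 24, 27, 30, 32} in ℤ_33:
(1) I is an additive subgroup? No
(2) For r ∈ ℤ_33 and a ∈ I: r·a ∈ I? No  [counterexample: r=2, a=21, r·a mod 33 = 9 ∉ I]

No, I is not an ideal of ℤ_33


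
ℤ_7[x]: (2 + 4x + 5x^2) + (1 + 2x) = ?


Add coefficients mod 7:
x^0: 2 + 1 = 3 (mod 7)
x^1: 4 + 2 = 6 (mod 7)
x^2: 5 + 0 = 5 (mod 7)
Result: 3 + 6x + 5x^2

f + g = 3 + 6x + 5x^2


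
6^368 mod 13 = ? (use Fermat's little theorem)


Fermat's little theorem: if p is prime and gcd(a,p)=1, then a^(p-1) ≡ 1 (mod p)
p = 13 is prime, gcd(6,13) = 1
Reduce exponent: 368 mod 12 = 8
So 6^368 ≡ 6^8 (mod 13)
6^8 mod 13 = 3

6^368 ≡ 3 (mod 13)


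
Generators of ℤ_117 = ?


g generates ℤ_n iff gcd(g,n) = 1
Prime factors of 117: 3, 13
Generators are g ∈ {1,...,116} not divisible by any of these primes.
Generators: {1, 2, 4, 5, 7, 8, 10, 11, 14, 16, 17, 19, 20, 22, 23, 25, 28, 29, 31, 32, 34, 35, 37, 38, 40, 41, 43, 44, 46, 47, 49, 50, 53, 55, 56, 58, 59, 61, 62, 64, 67, 68, 70, 71, 73, 74, 76, 77, 79, 80, 82, 83, 85, 86, 88, 89, 92, 94, 95, 97, 98, 100, 101, 103, 106, 107, 109, 110, 112, 113, 115, 116}
Number of generators = φ(117) = 72

Generators of ℤ_117 = {1, 2, 4, 5, 7, 8, 10, 11, 14, 16, 17, 19, 20, 22, 23, 25, 28, 29, 31, 32, 34, 35, 37, 38, 40, 41, 43, 44, 46, 47, 49, 50, 53, 55, 56, 58, 59, 61, 62, 64, 67, 68, 70, 71, 73, 74, 76, 77, 79, 80, 82, 83, 85, 86, 88, 89, 92, 94, 95, 97, 98, 100, 101, 103, 106, 107, 109, 110, 112, 113, 115, 116}


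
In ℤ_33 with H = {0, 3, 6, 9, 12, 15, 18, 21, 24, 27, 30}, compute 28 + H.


28 + H = {28 + h (mod 33) : h ∈ H}
28+0=28, 28+3=31, 28+6=1, 28+9=4, 28+12=7, 28+15=10, 28+18=13, 28+21=16, 28+24=19, 28+27=22, 28+30=25
28 + H = {1, 4, 7, 10, 13, 16, 19, 22, 25, 28, 31} = 1 + H

28 + H = {1, 4, 7, 10, 13, 16, 19, 22, 25, 28, 31}


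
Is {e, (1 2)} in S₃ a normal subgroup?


H = {e, (1 2)} in S₃
(1 3)(1 2)(1 3)⁻¹ = (2 3) ∉ {e, (1 2)}, so it is not normal

No, not a normal subgroup


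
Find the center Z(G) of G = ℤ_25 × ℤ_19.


Z(G) = {g ∈ G | gx = xg for all x ∈ G}
Direct product of abelian groups is abelian, so Z(G) = G

Z(ℤ_25 × ℤ_19) = ℤ_25 × ℤ_19


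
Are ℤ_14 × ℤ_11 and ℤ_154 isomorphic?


Comparing ℤ_14 × ℤ_11 and ℤ_154:
gcd(14,11) = 1, so ℤ_14 × ℤ_11 ≅ ℤ_154 (CRT)

Yes, ℤ_14 × ℤ_11 ≅ ℤ_154


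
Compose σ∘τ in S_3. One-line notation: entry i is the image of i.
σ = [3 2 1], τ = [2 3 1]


σ∘τ: apply τ first, then σ
1 →τ 2 →σ 2
2 →τ 3 →σ 1
3 →τ 1 →σ 3

σ∘τ = [2 1 3]


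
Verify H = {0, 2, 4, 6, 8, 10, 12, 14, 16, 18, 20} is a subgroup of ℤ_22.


Subgroup test for H = {0, 2, 4, 6, 8, 10, 12, 14, 16, 18, 20} in (ℤ_22, +):
(1) 0 ∈ H? Yes
(2) Closure: for all a,b ∈ H, (a+b) mod 22 ∈ H? Yes
(3) Inverses: for all a ∈ H, -a mod 22 ∈ H? Yes

Yes, H is a subgroup of ℤ_22


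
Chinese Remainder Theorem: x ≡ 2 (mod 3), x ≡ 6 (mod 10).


m₁ = 3, m₂ = 10, gcd = 1, so CRT applies. M = m₁·m₂ = 30
Let M₁ = M/m₁ = 10, M₂ = M/m₂ = 3
Find y₁ ≡ M₁⁻¹ (mod m₁): 10⁻¹ ≡ 1 (mod 3)
Find y₂ ≡ M₂⁻¹ (mod m₂): 3⁻¹ ≡ 7 (mod 10)
x = a₁·M₁·y₁ + a₂·M₂·y₂ = 2·10·1 + 6·3·7 = 146
Reduce mod 30: x ≡ 26
Check: 26 mod 3 = 2 ✓, 26 mod 10 = 6 ✓

x ≡ 26 (mod 30)


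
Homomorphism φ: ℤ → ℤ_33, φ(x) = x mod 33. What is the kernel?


Kernel = preimage of identity
ker(φ) = {x ∈ ℤ : x ≡ 0 (mod 33)} = 33ℤ = {0, ±33, ±66, ...}

ker(φ) = 33ℤ


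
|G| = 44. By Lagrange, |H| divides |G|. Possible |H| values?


Lagrange's theorem: |H| divides |G|
|G| = 44
Divisors of 44: 1, 2, 4, 11, 22, 44

Possible subgroup orders: {1, 2, 4, 11, 22, 44}


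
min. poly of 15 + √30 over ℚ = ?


Let α = 15 + √30. Then α - 15 = √30, so (α - 15)² = 30, giving α² - 30α + 195 = 0. Degree 2 and α ∉ ℚ, so this is the minimal polynomial.

Minimal polynomial: x² - 30x + 195


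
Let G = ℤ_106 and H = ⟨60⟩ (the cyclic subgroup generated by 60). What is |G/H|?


|⟨60⟩| = n / gcd(60, 106) = 106 / 2 = 53
H is normal (ℤ_106 is abelian).
|G/H| = |G| / |H| = 106 / 53 = 2

|G/H| = 2


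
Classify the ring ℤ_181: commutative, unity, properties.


ℤ_181 is a commutative ring with unity 1; 181 is prime, so ℤ_181 is a field (hence an integral domain)
Commutative: Yes
Integral domain: Yes
Has unity: Yes

ℤ_181: Commutative=Yes, Unity=Yes


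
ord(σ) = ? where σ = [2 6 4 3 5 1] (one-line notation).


Cycle decomposition: (1 2 6) (3 4)
Cycle lengths: 3, 2
Order = lcm(3, 2) = 6

ord(σ) = 6


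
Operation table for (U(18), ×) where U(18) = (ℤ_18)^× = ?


Elements: {1, 5, 7, 11, 13, 17}
Operation: multiplication mod 18
Entry (a, b) = (a × b) mod 18

Cayley table:
   |  1 |  5 |  7 | 11 | 13 | 17
 1 |  1 |  5 |  7 | 11 | 13 | 17
 5 |  5 |  7 | 17 |  1 | 11 | 13
 7 |  7 | 17 | 13 |  5 |  1 | 11
11 | 11 |  1 |  5 | 13 | 17 |  7
13 | 13 | 11 |  1 | 17 |  7 |  5
17 | 17 | 13 | 11 |  7 |  5 |  1


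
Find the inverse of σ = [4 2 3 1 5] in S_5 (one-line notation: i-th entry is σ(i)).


To find σ⁻¹, swap domain and range:
σ(1) = 4 → σ⁻¹(4) = 1
σ(2) = 2 → σ⁻¹(2) = 2
σ(3) = 3 → σ⁻¹(3) = 3
σ(4) = 1 → σ⁻¹(1) = 4
σ(5) = 5 → σ⁻¹(5) = 5

σ⁻¹ = [4 2 3 1 5]


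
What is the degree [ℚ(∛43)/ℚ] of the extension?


∛43 has minimal polynomial x³ - 43 (irreducible over ℚ since 43 is not a perfect cube)

[ℚ(∛43)/ℚ] = 3


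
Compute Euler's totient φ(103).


Factor n: 103 = 103
φ(n) = n · ∏(1 - 1/p) over distinct primes p | n
φ(103) = 103 · (1 - 1/103) = 102

φ(103) = 102


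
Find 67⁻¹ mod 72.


Use the extended Euclidean algorithm to write 1 = 67·s + 72·t; then s mod 72 is the inverse.
Euclidean algorithm:
  67 = 0·72 + 67
  72 = 1·67 + 5
  67 = 13·5 + 2
  5 = 2·2 + 1
  2 = 2·1 + 0
gcd(67,72) = 1
Back-substitution gives: 67·(-29) + 72·(27) = 1
So 67⁻¹ ≡ -29 ≡ 43 (mod 72)
Check: 67 × 43 = 2881 ≡ 1 (mod 72) ✓

67⁻¹ ≡ 43 (mod 72)


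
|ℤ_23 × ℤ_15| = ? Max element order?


|ℤ_23 × ℤ_15| = 23 × 15 = 345
Max element order = lcm(23,15) = 345
Cyclic? Yes (gcd=1)

|ℤ_23×ℤ_15| = 345, max element order = 345


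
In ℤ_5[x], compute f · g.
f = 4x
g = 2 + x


Expand and collect like terms; reduce coefficients mod 5:
x^0: 0·2 = 0 ≡ 0 (mod 5)
x^1: 0·1 + 4·2 = 8 ≡ 3 (mod 5)
x^2: 4·1 = 4 ≡ 4 (mod 5)
Result: 3x + 4x^2

f · g = 3x + 4x^2


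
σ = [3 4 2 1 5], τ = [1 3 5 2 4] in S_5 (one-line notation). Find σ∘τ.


σ∘τ: apply τ first, then σ
1 →τ 1 →σ 3
2 →τ 3 →σ 2
3 →τ 5 →σ 5
4 →τ 2 →σ 4
5 →τ 4 →σ 1

σ∘τ = [3 2 5 4 1]


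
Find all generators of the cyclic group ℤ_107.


g generates ℤ_n iff gcd(g,n) = 1
Prime factors of 107: 107
Generators are g ∈ {1,...,106} not divisible by any of these primes.
Generators: {1, 2, 3, 4, 5, 6, 7, 8, 9, 10, 11, 12, 13, 14, 15, 16, 17, 18, 19, 20, 21, 22, 23, 24, 25, 26, 27, 28, 29, 30, 31, 32, 33, 34, 35, 36, 37, 38, 39, 40, 41, 42, 43, 44, 45, 46, 47, 48, 49, 50, 51, 52, 53, 54, 55, 56, 57, 58, 59, 60, 61, 62, 63, 64, 65, 66, 67, 68, 69, 70, 71, 72, 73, 74, 75, 76, 77, 78, 79, 80, 81, 82, 83, 84, 85, 86, 87, 88, 89, 90, 91, 92, 93, 94, 95, 96, 97, 98, 99, 100, 101, 102, 103, 104, 105, 106}
Number of generators = φ(107) = 106

Generators of ℤ_107 = {1, 2, 3, 4, 5, 6, 7, 8, 9, 10, 11, 12, 13, 14, 15, 16, 17, 18, 19, 20, 21, 22, 23, 24, 25, 26, 27, 28, 29, 30, 31, 32, 33, 34, 35, 36, 37, 38, 39, 40, 41, 42, 43, 44, 45, 46, 47, 48, 49, 50, 51, 52, 53, 54, 55, 56, 57, 58, 59, 60, 61, 62, 63, 64, 65, 66, 67, 68, 69, 70, 71, 72, 73, 74, 75, 76, 77, 78, 79, 80, 81, 82, 83, 84, 85, 86, 87, 88, 89, 90, 91, 92, 93, 94, 95, 96, 97, 98, 99, 100, 101, 102, 103, 104, 105, 106}


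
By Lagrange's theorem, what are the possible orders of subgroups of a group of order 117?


Lagrange's theorem: |H| divides |G|
|G| = 117
Divisors of 117: 1, 3, 9, 13, 39, 117

Possible subgroup orders: {1, 3, 9, 13, 39, 117}


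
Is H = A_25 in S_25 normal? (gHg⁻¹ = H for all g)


H = A_25 in S_25
A_25 has index 2 in S_25, and every subgroup of index 2 is normal

Yes, normal subgroup


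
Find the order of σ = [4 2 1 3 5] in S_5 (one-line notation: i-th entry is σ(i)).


Cycle decomposition: (1 4 3)
Cycle lengths: 3
Order = lcm(3) = 3

ord(σ) = 3


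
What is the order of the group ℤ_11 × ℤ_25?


|A × B| = |A| · |B|
|ℤ_11 × ℤ_25| = 11 × 25 = 275

|ℤ_11 × ℤ_25| = 275


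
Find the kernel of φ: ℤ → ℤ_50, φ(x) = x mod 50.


Kernel = preimage of identity
ker(φ) = {x ∈ ℤ : x ≡ 0 (mod 50)} = 50ℤ = {0, ±50, ±100, ...}

ker(φ) = 50ℤ


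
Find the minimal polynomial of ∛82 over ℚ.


∛82 satisfies x³ - 82 = 0, irreducible over ℚ (no rational root; 82 is not a perfect cube)

Minimal polynomial: x³ - 82


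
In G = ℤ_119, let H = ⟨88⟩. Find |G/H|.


|⟨88⟩| = n / gcd(88, 119) = 119 / 1 = 119
H is normal (ℤ_119 is abelian).
|G/H| = |G| / |H| = 119 / 119 = 1

|G/H| = 1


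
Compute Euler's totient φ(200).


Factor n: 200 = 2^3 × 5^2
φ(n) = n · ∏(1 - 1/p) over distinct primes p | n
φ(200) = 200 · (1 - 1/2) · (1 - 1/5) = 80

φ(200) = 80


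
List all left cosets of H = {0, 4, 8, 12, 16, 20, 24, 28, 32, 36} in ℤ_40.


H = {0, 4, 8, 12, 16, 20, 24, 28, 32, 36}, |H| = 10
Number of cosets = |G|/|H| = 40/10 = 4
0 + H = {0, 4, 8, 12, 16, 20, 24, 28, 32, 36}
1 + H = {1, 5, 9, 13, 17, 21, 25, 29, 33, 37}
2 + H = {2, 6, 10, 14, 18, 22, 26, 30, 34, 38}
3 + H = {3, 7, 11, 15, 19, 23, 27, 31, 35, 39}

Cosets: 0+H={0,4,8,12,16,20,24,28,32,36}; 1+H={1,5,9,13,17,21,25,29,33,37}; 2+H={2,6,10,14,18,22,26,30,34,38}; 3+H={3,7,11,15,19,23,27,31,35,39}


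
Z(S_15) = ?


Z(G) = {g ∈ G | gx = xg for all x ∈ G}
S_n is non-abelian for n ≥ 3; Z(S_15) is trivial

Z(S_15) = {e}


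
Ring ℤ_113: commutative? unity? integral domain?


ℤ_113 is a commutative ring with unity 1; 113 is prime, so ℤ_113 is a field (hence an integral domain)
Commutative: Yes
Integral domain: Yes
Has unity: Yes

ℤ_113: Commutative=Yes, Unity=Yes


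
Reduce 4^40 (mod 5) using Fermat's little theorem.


Fermat's little theorem: if p is prime and gcd(a,p)=1, then a^(p-1) ≡ 1 (mod p)
p = 5 is prime, gcd(4,5) = 1
Reduce exponent: 40 mod 4 = 0
So 4^40 ≡ 4^0 (mod 5)
4^0 = 1

4^40 ≡ 1 (mod 5)


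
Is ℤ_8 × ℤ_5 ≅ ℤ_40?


Comparing ℤ_8 × ℤ_5 and ℤ_40:
gcd(8,5) = 1, so ℤ_8 × ℤ_5 ≅ ℤ_40 (CRT)

Yes, ℤ_8 × ℤ_5 ≅ ℤ_40


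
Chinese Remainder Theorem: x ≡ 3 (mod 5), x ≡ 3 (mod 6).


m₁ = 5, m₂ = 6, gcd = 1, so CRT applies. M = m₁·m₂ = 30
Let M₁ = M/m₁ = 6, M₂ = M/m₂ = 5
Find y₁ ≡ M₁⁻¹ (mod m₁): 6⁻¹ ≡ 1 (mod 5)
Find y₂ ≡ M₂⁻¹ (mod m₂): 5⁻¹ ≡ 5 (mod 6)
x = a₁·M₁·y₁ + a₂·M₂·y₂ = 3·6·1 + 3·5·5 = 93
Reduce mod 30: x ≡ 3
Check: 3 mod 5 = 3 ✓, 3 mod 6 = 3 ✓

x ≡ 3 (mod 30)


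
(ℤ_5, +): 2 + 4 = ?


Operation: addition mod 5
2 + 4 = (a + b) mod 5 with a = 2, b = 4

2 + 4 = 1


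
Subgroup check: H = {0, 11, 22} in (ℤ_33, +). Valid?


Subgroup test for H = {0, 11, 22} in (ℤ_33, +):
(1) 0 ∈ H? Yes
(2) Closure: for all a,b ∈ H, (a+b) mod 33 ∈ H? Yes
(3) Inverses: for all a ∈ H, -a mod 33 ∈ H? Yes

Yes, H is a subgroup of ℤ_33


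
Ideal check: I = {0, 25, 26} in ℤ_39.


Check ideal conditions for I = {0, 25, 26} in ℤ_39:
(1) I is an additive subgroup? No
(2) For r ∈ ℤ_39 and a ∈ I: r·a ∈ I? No  [counterexample: r=2, a=25, r·a mod 39 = 11 ∉ I]

No, I is not an ideal of ℤ_39


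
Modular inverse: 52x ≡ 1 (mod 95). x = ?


Use the extended Euclidean algorithm to write 1 = 52·s + 95·t; then s mod 95 is the inverse.
Euclidean algorithm:
  52 = 0·95 + 52
  95 = 1·52 + 43
  52 = 1·43 + 9
  43 = 4·9 + 7
  9 = 1·7 + 2
  7 = 3·2 + 1
  2 = 2·1 + 0
gcd(52,95) = 1
Back-substitution gives: 52·(-42) + 95·(23) = 1
So 52⁻¹ ≡ -42 ≡ 53 (mod 95)
Check: 52 × 53 = 2756 ≡ 1 (mod 95) ✓

52⁻¹ ≡ 53 (mod 95)


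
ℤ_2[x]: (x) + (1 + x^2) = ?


Add coefficients mod 2:
x^0: 0 + 1 = 1 (mod 2)
x^1: 1 + 0 = 1 (mod 2)
x^2: 0 + 1 = 1 (mod 2)
Result: 1 + x + x^2

f + g = 1 + x + x^2


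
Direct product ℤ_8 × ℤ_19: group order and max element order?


|ℤ_8 × ℤ_19| = 8 × 19 = 152
Max element order = lcm(8,19) = 152
Cyclic? Yes (gcd=1)

|ℤ_8×ℤ_19| = 152, max element order = 152


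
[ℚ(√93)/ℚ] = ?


√93 has minimal polynomial x² - 93 (irreducible over ℚ since 93 is squarefree)

[ℚ(√93)/ℚ] = 2


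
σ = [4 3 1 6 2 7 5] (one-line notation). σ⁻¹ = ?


To find σ⁻¹, swap domain and range:
σ(1) = 4 → σ⁻¹(4) = 1
σ(2) = 3 → σ⁻¹(3) = 2
σ(3) = 1 → σ⁻¹(1) = 3
σ(4) = 6 → σ⁻¹(6) = 4
σ(5) = 2 → σ⁻¹(2) = 5
σ(6) = 7 → σ⁻¹(7) = 6
σ(7) = 5 → σ⁻¹(5) = 7

σ⁻¹ = [3 5 2 1 7 4 6]


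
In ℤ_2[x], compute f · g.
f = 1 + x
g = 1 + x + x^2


Expand and collect like terms; reduce coefficients mod 2:
x^0: 1·1 = 1 ≡ 1 (mod 2)
x^1: 1·1 + 1·1 = 2 ≡ 0 (mod 2)
x^2: 1·1 + 1·1 = 2 ≡ 0 (mod 2)
x^3: 1·1 = 1 ≡ 1 (mod 2)
Result: 1 + x^3

f · g = 1 + x^3


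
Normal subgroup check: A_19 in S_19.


H = A_19 in S_19
A_19 has index 2 in S_19, and every subgroup of index 2 is normal

Yes, normal subgroup


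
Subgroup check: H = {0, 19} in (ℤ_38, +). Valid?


Subgroup test for H = {0, 19} in (ℤ_38, +):
(1) 0 ∈ H? Yes
(2) Closure: for all a,b ∈ H, (a+b) mod 38 ∈ H? Yes
(3) Inverses: for all a ∈ H, -a mod 38 ∈ H? Yes

Yes, H is a subgroup of ℤ_38


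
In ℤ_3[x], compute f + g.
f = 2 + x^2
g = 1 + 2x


Add coefficients mod 3:
x^0: 2 + 1 = 0 (mod 3)
x^1: 0 + 2 = 2 (mod 3)
x^2: 1 + 0 = 1 (mod 3)
Result: 2x + x^2

f + g = 2x + x^2


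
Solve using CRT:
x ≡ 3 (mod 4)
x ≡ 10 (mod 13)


m₁ = 4, m₂ = 13, gcd = 1, so CRT applies. M = m₁·m₂ = 52
Let M₁ = M/m₁ = 13, M₂ = M/m₂ = 4
Find y₁ ≡ M₁⁻¹ (mod m₁): 13⁻¹ ≡ 1 (mod 4)
Find y₂ ≡ M₂⁻¹ (mod m₂): 4⁻¹ ≡ 10 (mod 13)
x = a₁·M₁·y₁ + a₂·M₂·y₂ = 3·13·1 + 10·4·10 = 439
Reduce mod 52: x ≡ 23
Check: 23 mod 4 = 3 ✓, 23 mod 13 = 10 ✓

x ≡ 23 (mod 52)


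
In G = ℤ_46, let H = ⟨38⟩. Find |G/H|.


|⟨38⟩| = n / gcd(38, 46) = 46 / 2 = 23
H is normal (ℤ_46 is abelian).
|G/H| = |G| / |H| = 46 / 23 = 2

|G/H| = 2


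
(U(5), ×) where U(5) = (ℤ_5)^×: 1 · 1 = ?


Operation: multiplication mod 5
1 · 1 = (a × b) mod 5 with a = 1, b = 1

1 · 1 = 1


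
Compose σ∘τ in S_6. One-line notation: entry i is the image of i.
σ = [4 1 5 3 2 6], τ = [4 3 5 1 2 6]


σ∘τ: apply τ first, then σ
1 →τ 4 →σ 3
2 →τ 3 →σ 5
3 →τ 5 →σ 2
4 →τ 1 →σ 4
5 →τ 2 →σ 1
6 →τ 6 →σ 6

σ∘τ = [3 5 2 4 1 6]


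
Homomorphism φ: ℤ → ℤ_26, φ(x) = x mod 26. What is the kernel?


Kernel = preimage of identity
ker(φ) = {x ∈ ℤ : x ≡ 0 (mod 26)} = 26ℤ = {0, ±26, ±52, ...}

ker(φ) = 26ℤ


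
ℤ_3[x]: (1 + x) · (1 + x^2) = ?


Expand and collect like terms; reduce coefficients mod 3:
x^0: 1·1 = 1 ≡ 1 (mod 3)
x^1: 1·0 + 1·1 = 1 ≡ 1 (mod 3)
x^2: 1·1 + 1·0 = 1 ≡ 1 (mod 3)
x^3: 1·1 = 1 ≡ 1 (mod 3)
Result: 1 + x + x^2 + x^3

f · g = 1 + x + x^2 + x^3


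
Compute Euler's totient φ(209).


Factor n: 209 = 11 × 19
φ(n) = n · ∏(1 - 1/p) over distinct primes p | n
φ(209) = 209 · (1 - 1/11) · (1 - 1/19) = 180

φ(209) = 180


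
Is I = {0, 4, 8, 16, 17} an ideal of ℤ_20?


Check ideal conditions for I = {0, 4, 8, 16, 17} in ℤ_20:
(1) I is an additive subgroup? No
(2) For r ∈ ℤ_20 and a ∈ I: r·a ∈ I? No  [counterexample: r=2, a=16, r·a mod 20 = 12 ∉ I]

No, I is not an ideal of ℤ_20


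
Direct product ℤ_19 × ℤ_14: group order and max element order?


|ℤ_19 × ℤ_14| = 19 × 14 = 266
Max element order = lcm(19,14) = 266
Cyclic? Yes (gcd=1)

|ℤ_19×ℤ_14| = 266, max element order = 266


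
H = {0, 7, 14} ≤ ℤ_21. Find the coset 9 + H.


9 + H = {9 + h (mod 21) : h ∈ H}
9+0=9, 9+7=16, 9+14=2
9 + H = {2, 9, 16} = 2 + H

9 + H = {2, 9, 16}


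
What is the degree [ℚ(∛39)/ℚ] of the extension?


∛39 has minimal polynomial x³ - 39 (irreducible over ℚ since 39 is not a perfect cube)

[ℚ(∛39)/ℚ] = 3


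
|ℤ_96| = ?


ℤ_n has n elements.

|ℤ_96| = 96


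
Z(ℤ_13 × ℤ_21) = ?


Z(G) = {g ∈ G | gx = xg for all x ∈ G}
Direct product of abelian groups is abelian, so Z(G) = G

Z(ℤ_13 × ℤ_21) = ℤ_13 × ℤ_21


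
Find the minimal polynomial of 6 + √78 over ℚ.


Let α = 6 + √78. Then α - 6 = √78, so (α - 6)² = 78, giving α² - 12α - 42 = 0. Degree 2 and α ∉ ℚ, so this is the minimal polynomial.

Minimal polynomial: x² - 12x - 42


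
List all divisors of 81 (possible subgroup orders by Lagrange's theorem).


Lagrange's theorem: |H| divides |G|
|G| = 81
Divisors of 81: 1, 3, 9, 27, 81

Possible subgroup orders: {1, 3, 9, 27, 81}


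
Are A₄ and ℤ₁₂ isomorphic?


Comparing A₄ and ℤ₁₂:
A₄ is non-abelian, ℤ₁₂ is abelian

No, A₄ ≇ ℤ₁₂


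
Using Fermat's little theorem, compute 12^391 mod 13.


Fermat's little theorem: if p is prime and gcd(a,p)=1, then a^(p-1) ≡ 1 (mod p)
p = 13 is prime, gcd(12,13) = 1
Reduce exponent: 391 mod 12 = 7
So 12^391 ≡ 12^7 (mod 13)
12^7 mod 13 = 12

12^391 ≡ 12 (mod 13)


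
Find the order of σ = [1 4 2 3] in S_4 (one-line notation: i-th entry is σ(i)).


Cycle decomposition: (2 4 3)
Cycle lengths: 3
Order = lcm(3) = 3

ord(σ) = 3


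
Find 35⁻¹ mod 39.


Use the extended Euclidean algorithm to write 1 = 35·s + 39·t; then s mod 39 is the inverse.
Euclidean algorithm:
  35 = 0·39 + 35
  39 = 1·35 + 4
  35 = 8·4 + 3
  4 = 1·3 + 1
  3 = 3·1 + 0
gcd(35,39) = 1
Back-substitution gives: 35·(-10) + 39·(9) = 1
So 35⁻¹ ≡ -10 ≡ 29 (mod 39)
Check: 35 × 29 = 1015 ≡ 1 (mod 39) ✓

35⁻¹ ≡ 29 (mod 39)
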